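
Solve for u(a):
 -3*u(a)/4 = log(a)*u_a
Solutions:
 u(a) = C1*exp(-3*li(a)/4)


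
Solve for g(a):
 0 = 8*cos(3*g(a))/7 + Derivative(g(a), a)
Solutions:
 8*a/7 - log(sin(3*g(a)) - 1)/6 + log(sin(3*g(a)) + 1)/6 = C1


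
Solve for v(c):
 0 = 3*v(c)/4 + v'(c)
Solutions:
 v(c) = C1*exp(-3*c/4)


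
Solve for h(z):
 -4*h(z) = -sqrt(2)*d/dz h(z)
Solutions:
 h(z) = C1*exp(2*sqrt(2)*z)


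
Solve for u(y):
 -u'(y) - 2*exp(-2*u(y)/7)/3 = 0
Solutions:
 u(y) = 7*log(-sqrt(C1 - 2*y)) - 7*log(21) + 7*log(42)/2
 u(y) = 7*log(C1 - 2*y)/2 - 7*log(21) + 7*log(42)/2


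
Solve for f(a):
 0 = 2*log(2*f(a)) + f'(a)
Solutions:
 Integral(1/(log(_y) + log(2)), (_y, f(a)))/2 = C1 - a


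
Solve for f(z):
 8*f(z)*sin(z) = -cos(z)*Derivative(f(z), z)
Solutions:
 f(z) = C1*cos(z)^8


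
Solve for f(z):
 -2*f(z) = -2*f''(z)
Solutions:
 f(z) = C1*exp(-z) + C2*exp(z)


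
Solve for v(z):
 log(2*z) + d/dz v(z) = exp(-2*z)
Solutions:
 v(z) = C1 - z*log(z) + z*(1 - log(2)) - exp(-2*z)/2


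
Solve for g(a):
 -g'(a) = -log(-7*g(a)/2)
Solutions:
 -Integral(1/(log(-_y) - log(2) + log(7)), (_y, g(a))) = C1 - a


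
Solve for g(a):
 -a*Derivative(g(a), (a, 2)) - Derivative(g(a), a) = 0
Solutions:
 g(a) = C1 + C2*log(a)


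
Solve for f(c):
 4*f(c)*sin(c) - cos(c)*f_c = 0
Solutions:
 f(c) = C1/cos(c)^4


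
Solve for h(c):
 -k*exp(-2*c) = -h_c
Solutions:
 h(c) = C1 - k*exp(-2*c)/2


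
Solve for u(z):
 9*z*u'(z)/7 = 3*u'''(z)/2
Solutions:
 u(z) = C1 + Integral(C2*airyai(6^(1/3)*7^(2/3)*z/7) + C3*airybi(6^(1/3)*7^(2/3)*z/7), z)


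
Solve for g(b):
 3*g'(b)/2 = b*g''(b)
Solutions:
 g(b) = C1 + C2*b^(5/2)


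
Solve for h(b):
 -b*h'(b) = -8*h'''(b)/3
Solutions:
 h(b) = C1 + Integral(C2*airyai(3^(1/3)*b/2) + C3*airybi(3^(1/3)*b/2), b)


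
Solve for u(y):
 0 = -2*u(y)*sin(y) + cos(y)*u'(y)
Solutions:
 u(y) = C1/cos(y)^2


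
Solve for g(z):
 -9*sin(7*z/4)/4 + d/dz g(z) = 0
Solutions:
 g(z) = C1 - 9*cos(7*z/4)/7


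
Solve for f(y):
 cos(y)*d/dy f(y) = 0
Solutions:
 f(y) = C1


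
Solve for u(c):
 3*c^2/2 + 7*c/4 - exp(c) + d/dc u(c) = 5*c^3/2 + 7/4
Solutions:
 u(c) = C1 + 5*c^4/8 - c^3/2 - 7*c^2/8 + 7*c/4 + exp(c)


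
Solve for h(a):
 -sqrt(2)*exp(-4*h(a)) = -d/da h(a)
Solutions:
 h(a) = log(-I*(C1 + 4*sqrt(2)*a)^(1/4))
 h(a) = log(I*(C1 + 4*sqrt(2)*a)^(1/4))
 h(a) = log(-(C1 + 4*sqrt(2)*a)^(1/4))
 h(a) = log(C1 + 4*sqrt(2)*a)/4


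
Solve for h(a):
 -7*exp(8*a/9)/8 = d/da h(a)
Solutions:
 h(a) = C1 - 63*exp(8*a/9)/64


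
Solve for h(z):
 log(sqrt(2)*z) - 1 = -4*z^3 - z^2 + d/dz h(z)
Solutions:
 h(z) = C1 + z^4 + z^3/3 + z*log(z) - 2*z + z*log(2)/2


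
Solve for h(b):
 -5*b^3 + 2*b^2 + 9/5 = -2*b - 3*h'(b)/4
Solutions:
 h(b) = C1 + 5*b^4/3 - 8*b^3/9 - 4*b^2/3 - 12*b/5


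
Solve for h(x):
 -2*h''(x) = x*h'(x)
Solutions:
 h(x) = C1 + C2*erf(x/2)


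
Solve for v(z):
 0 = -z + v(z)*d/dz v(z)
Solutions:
 v(z) = -sqrt(C1 + z^2)
 v(z) = sqrt(C1 + z^2)


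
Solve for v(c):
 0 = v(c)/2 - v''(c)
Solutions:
 v(c) = C1*exp(-sqrt(2)*c/2) + C2*exp(sqrt(2)*c/2)


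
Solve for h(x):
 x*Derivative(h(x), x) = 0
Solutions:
 h(x) = C1


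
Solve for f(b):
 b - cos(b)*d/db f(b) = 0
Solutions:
 f(b) = C1 + Integral(b/cos(b), b)


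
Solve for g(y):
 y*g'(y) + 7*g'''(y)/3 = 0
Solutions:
 g(y) = C1 + Integral(C2*airyai(-3^(1/3)*7^(2/3)*y/7) + C3*airybi(-3^(1/3)*7^(2/3)*y/7), y)


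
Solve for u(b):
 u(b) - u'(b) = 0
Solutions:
 u(b) = C1*exp(b)


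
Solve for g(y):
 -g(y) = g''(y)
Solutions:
 g(y) = C1*sin(y) + C2*cos(y)


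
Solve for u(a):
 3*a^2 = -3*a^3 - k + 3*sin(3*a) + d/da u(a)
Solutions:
 u(a) = C1 + 3*a^4/4 + a^3 + a*k + cos(3*a)


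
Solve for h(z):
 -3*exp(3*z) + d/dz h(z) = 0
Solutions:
 h(z) = C1 + exp(3*z)


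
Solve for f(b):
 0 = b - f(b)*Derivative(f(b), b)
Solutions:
 f(b) = -sqrt(C1 + b^2)
 f(b) = sqrt(C1 + b^2)


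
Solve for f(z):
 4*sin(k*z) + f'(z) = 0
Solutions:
 f(z) = C1 + 4*cos(k*z)/k


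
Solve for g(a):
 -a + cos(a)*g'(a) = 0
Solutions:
 g(a) = C1 + Integral(a/cos(a), a)


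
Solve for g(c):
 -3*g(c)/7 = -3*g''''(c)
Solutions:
 g(c) = C1*exp(-7^(3/4)*c/7) + C2*exp(7^(3/4)*c/7) + C3*sin(7^(3/4)*c/7) + C4*cos(7^(3/4)*c/7)


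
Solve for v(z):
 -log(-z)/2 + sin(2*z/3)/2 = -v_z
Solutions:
 v(z) = C1 + z*log(-z)/2 - z/2 + 3*cos(2*z/3)/4


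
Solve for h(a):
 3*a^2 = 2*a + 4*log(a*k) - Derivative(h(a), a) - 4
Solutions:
 h(a) = C1 - a^3 + a^2 + 4*a*log(a*k) - 8*a


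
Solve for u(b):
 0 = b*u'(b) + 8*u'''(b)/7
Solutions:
 u(b) = C1 + Integral(C2*airyai(-7^(1/3)*b/2) + C3*airybi(-7^(1/3)*b/2), b)


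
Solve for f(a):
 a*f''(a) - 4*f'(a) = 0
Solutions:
 f(a) = C1 + C2*a^5


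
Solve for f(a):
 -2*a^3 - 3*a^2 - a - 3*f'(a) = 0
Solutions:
 f(a) = C1 - a^4/6 - a^3/3 - a^2/6


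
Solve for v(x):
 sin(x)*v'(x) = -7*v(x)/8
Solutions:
 v(x) = C1*(cos(x) + 1)^(7/16)/(cos(x) - 1)^(7/16)


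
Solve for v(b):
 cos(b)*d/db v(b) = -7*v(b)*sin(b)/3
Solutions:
 v(b) = C1*cos(b)^(7/3)


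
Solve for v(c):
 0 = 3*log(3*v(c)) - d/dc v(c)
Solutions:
 -Integral(1/(log(_y) + log(3)), (_y, v(c)))/3 = C1 - c


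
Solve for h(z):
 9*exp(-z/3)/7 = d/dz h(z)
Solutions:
 h(z) = C1 - 27*exp(-z/3)/7


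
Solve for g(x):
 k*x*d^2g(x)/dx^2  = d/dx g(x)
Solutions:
 g(x) = C1 + x^(((re(k) + 1)*re(k) + im(k)^2)/(re(k)^2 + im(k)^2))*(C2*sin(log(x)*Abs(im(k))/(re(k)^2 + im(k)^2)) + C3*cos(log(x)*im(k)/(re(k)^2 + im(k)^2)))


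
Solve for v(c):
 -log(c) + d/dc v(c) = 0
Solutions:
 v(c) = C1 + c*log(c) - c


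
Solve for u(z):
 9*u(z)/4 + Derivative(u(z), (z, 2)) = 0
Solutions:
 u(z) = C1*sin(3*z/2) + C2*cos(3*z/2)


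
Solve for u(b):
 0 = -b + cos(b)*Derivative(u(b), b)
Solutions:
 u(b) = C1 + Integral(b/cos(b), b)


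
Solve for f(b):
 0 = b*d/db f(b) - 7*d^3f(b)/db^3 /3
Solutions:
 f(b) = C1 + Integral(C2*airyai(3^(1/3)*7^(2/3)*b/7) + C3*airybi(3^(1/3)*7^(2/3)*b/7), b)


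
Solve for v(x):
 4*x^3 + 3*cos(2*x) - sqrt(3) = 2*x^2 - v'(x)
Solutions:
 v(x) = C1 - x^4 + 2*x^3/3 + sqrt(3)*x - 3*sin(2*x)/2


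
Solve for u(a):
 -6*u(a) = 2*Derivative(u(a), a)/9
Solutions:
 u(a) = C1*exp(-27*a)


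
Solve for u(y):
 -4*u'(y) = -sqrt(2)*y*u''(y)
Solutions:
 u(y) = C1 + C2*y^(1 + 2*sqrt(2))


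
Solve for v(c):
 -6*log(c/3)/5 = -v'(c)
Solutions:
 v(c) = C1 + 6*c*log(c)/5 - 6*c*log(3)/5 - 6*c/5


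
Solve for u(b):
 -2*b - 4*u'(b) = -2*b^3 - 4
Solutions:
 u(b) = C1 + b^4/8 - b^2/4 + b


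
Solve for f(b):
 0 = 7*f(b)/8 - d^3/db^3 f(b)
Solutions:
 f(b) = C3*exp(7^(1/3)*b/2) + (C1*sin(sqrt(3)*7^(1/3)*b/4) + C2*cos(sqrt(3)*7^(1/3)*b/4))*exp(-7^(1/3)*b/4)


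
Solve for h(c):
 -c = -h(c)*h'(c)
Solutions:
 h(c) = -sqrt(C1 + c^2)
 h(c) = sqrt(C1 + c^2)


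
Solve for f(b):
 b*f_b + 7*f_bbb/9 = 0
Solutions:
 f(b) = C1 + Integral(C2*airyai(-21^(2/3)*b/7) + C3*airybi(-21^(2/3)*b/7), b)


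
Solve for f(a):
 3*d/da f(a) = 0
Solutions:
 f(a) = C1


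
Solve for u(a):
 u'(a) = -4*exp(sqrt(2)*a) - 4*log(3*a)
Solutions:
 u(a) = C1 - 4*a*log(a) + 4*a*(1 - log(3)) - 2*sqrt(2)*exp(sqrt(2)*a)


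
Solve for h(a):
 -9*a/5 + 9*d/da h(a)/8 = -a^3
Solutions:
 h(a) = C1 - 2*a^4/9 + 4*a^2/5


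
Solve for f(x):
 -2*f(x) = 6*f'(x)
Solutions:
 f(x) = C1*exp(-x/3)


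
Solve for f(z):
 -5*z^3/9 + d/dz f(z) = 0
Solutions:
 f(z) = C1 + 5*z^4/36


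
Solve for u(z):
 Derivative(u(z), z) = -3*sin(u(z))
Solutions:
 u(z) = -acos((-C1 - exp(6*z))/(C1 - exp(6*z))) + 2*pi
 u(z) = acos((-C1 - exp(6*z))/(C1 - exp(6*z)))


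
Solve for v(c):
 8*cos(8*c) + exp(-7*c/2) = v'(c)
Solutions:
 v(c) = C1 + sin(8*c) - 2*exp(-7*c/2)/7


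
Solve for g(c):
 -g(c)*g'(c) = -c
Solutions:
 g(c) = -sqrt(C1 + c^2)
 g(c) = sqrt(C1 + c^2)


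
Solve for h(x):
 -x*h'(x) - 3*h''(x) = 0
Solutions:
 h(x) = C1 + C2*erf(sqrt(6)*x/6)


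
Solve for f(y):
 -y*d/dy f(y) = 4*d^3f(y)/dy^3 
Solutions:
 f(y) = C1 + Integral(C2*airyai(-2^(1/3)*y/2) + C3*airybi(-2^(1/3)*y/2), y)


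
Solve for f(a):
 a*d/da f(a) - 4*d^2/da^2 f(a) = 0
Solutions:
 f(a) = C1 + C2*erfi(sqrt(2)*a/4)


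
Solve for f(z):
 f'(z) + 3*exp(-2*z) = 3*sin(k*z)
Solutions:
 f(z) = C1 + 3*exp(-2*z)/2 - 3*cos(k*z)/k


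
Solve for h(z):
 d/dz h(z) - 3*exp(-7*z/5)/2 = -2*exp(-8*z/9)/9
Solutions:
 h(z) = C1 - 15*exp(-7*z/5)/14 + exp(-8*z/9)/4


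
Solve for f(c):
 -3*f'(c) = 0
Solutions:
 f(c) = C1


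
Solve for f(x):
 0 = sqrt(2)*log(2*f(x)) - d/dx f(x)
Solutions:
 -sqrt(2)*Integral(1/(log(_y) + log(2)), (_y, f(x)))/2 = C1 - x


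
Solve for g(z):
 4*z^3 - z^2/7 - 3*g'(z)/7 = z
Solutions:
 g(z) = C1 + 7*z^4/3 - z^3/9 - 7*z^2/6


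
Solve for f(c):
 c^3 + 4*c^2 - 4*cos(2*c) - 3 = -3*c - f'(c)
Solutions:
 f(c) = C1 - c^4/4 - 4*c^3/3 - 3*c^2/2 + 3*c + 2*sin(2*c)


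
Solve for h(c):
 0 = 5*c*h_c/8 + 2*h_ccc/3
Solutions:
 h(c) = C1 + Integral(C2*airyai(-15^(1/3)*2^(2/3)*c/4) + C3*airybi(-15^(1/3)*2^(2/3)*c/4), c)


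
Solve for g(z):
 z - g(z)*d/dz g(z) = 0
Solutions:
 g(z) = -sqrt(C1 + z^2)
 g(z) = sqrt(C1 + z^2)


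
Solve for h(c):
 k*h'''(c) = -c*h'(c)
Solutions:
 h(c) = C1 + Integral(C2*airyai(c*(-1/k)^(1/3)) + C3*airybi(c*(-1/k)^(1/3)), c)


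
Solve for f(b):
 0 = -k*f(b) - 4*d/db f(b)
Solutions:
 f(b) = C1*exp(-b*k/4)


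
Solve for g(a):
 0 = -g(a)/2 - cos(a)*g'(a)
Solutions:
 g(a) = C1*(sin(a) - 1)^(1/4)/(sin(a) + 1)^(1/4)


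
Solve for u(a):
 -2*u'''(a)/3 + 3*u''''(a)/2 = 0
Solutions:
 u(a) = C1 + C2*a + C3*a^2 + C4*exp(4*a/9)


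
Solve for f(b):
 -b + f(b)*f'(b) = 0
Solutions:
 f(b) = -sqrt(C1 + b^2)
 f(b) = sqrt(C1 + b^2)


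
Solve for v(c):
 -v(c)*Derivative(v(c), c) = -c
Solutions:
 v(c) = -sqrt(C1 + c^2)
 v(c) = sqrt(C1 + c^2)


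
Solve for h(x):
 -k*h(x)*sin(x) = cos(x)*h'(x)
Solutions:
 h(x) = C1*exp(k*log(cos(x)))


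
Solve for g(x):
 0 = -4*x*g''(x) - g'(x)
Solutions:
 g(x) = C1 + C2*x^(3/4)


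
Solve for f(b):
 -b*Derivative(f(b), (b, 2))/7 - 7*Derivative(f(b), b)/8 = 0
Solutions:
 f(b) = C1 + C2/b^(41/8)


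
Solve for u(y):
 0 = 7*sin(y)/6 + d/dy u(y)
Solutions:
 u(y) = C1 + 7*cos(y)/6


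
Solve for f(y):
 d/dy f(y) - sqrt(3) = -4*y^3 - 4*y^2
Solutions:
 f(y) = C1 - y^4 - 4*y^3/3 + sqrt(3)*y


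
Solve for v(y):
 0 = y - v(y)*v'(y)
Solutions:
 v(y) = -sqrt(C1 + y^2)
 v(y) = sqrt(C1 + y^2)


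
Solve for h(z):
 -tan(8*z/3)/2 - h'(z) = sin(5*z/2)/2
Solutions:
 h(z) = C1 + 3*log(cos(8*z/3))/16 + cos(5*z/2)/5


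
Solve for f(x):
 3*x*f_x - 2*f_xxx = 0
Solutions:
 f(x) = C1 + Integral(C2*airyai(2^(2/3)*3^(1/3)*x/2) + C3*airybi(2^(2/3)*3^(1/3)*x/2), x)


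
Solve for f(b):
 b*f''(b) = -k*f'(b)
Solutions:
 f(b) = C1 + b^(1 - re(k))*(C2*sin(log(b)*Abs(im(k))) + C3*cos(log(b)*im(k)))


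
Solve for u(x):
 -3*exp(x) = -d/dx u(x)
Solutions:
 u(x) = C1 + 3*exp(x)


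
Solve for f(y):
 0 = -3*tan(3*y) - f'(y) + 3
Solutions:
 f(y) = C1 + 3*y + log(cos(3*y))


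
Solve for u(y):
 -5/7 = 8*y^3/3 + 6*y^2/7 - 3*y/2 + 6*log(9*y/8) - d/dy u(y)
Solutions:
 u(y) = C1 + 2*y^4/3 + 2*y^3/7 - 3*y^2/4 + 6*y*log(y) - 18*y*log(2) - 37*y/7 + 12*y*log(3)


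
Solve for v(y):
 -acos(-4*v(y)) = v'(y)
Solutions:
 Integral(1/acos(-4*_y), (_y, v(y))) = C1 - y


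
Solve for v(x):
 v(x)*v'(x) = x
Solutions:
 v(x) = -sqrt(C1 + x^2)
 v(x) = sqrt(C1 + x^2)


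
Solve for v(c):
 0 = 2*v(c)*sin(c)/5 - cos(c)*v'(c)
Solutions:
 v(c) = C1/cos(c)^(2/5)


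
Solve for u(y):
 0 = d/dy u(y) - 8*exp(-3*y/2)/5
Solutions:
 u(y) = C1 - 16*exp(-3*y/2)/15


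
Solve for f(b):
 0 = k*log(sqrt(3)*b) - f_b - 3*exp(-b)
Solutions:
 f(b) = C1 + b*k*log(b) + b*k*(-1 + log(3)/2) + 3*exp(-b)


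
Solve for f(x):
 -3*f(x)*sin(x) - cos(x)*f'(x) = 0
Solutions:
 f(x) = C1*cos(x)^3


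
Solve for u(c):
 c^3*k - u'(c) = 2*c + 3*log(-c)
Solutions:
 u(c) = C1 + c^4*k/4 - c^2 - 3*c*log(-c) + 3*c


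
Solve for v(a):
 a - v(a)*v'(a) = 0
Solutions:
 v(a) = -sqrt(C1 + a^2)
 v(a) = sqrt(C1 + a^2)


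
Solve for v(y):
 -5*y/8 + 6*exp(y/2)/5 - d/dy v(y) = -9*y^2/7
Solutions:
 v(y) = C1 + 3*y^3/7 - 5*y^2/16 + 12*exp(y/2)/5


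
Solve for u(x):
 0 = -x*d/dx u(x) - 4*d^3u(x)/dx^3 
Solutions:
 u(x) = C1 + Integral(C2*airyai(-2^(1/3)*x/2) + C3*airybi(-2^(1/3)*x/2), x)


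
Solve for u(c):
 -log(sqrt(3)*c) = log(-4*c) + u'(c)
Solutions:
 u(c) = C1 - 2*c*log(c) + c*(-2*log(2) - log(3)/2 + 2 - I*pi)


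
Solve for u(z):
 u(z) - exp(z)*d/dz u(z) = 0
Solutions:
 u(z) = C1*exp(-exp(-z))


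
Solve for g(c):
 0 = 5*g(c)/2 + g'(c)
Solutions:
 g(c) = C1*exp(-5*c/2)


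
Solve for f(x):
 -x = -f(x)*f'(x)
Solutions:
 f(x) = -sqrt(C1 + x^2)
 f(x) = sqrt(C1 + x^2)


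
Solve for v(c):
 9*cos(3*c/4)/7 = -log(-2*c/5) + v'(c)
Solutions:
 v(c) = C1 + c*log(-c) - c*log(5) - c + c*log(2) + 12*sin(3*c/4)/7


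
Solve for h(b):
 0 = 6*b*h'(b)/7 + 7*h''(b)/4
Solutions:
 h(b) = C1 + C2*erf(2*sqrt(3)*b/7)


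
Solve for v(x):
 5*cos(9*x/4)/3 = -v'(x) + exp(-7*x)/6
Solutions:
 v(x) = C1 - 20*sin(9*x/4)/27 - exp(-7*x)/42


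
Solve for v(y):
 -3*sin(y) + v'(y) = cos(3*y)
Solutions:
 v(y) = C1 + sin(3*y)/3 - 3*cos(y)


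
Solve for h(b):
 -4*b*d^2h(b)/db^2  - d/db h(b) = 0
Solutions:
 h(b) = C1 + C2*b^(3/4)


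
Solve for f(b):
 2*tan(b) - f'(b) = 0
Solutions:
 f(b) = C1 - 2*log(cos(b))


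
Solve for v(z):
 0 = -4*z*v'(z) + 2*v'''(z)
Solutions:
 v(z) = C1 + Integral(C2*airyai(2^(1/3)*z) + C3*airybi(2^(1/3)*z), z)


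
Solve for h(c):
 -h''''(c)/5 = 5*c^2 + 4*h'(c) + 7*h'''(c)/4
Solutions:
 h(c) = C1 + C2*exp(c*(-70 + 245*5^(2/3)/(48*sqrt(30909) + 12031)^(1/3) + 5^(1/3)*(48*sqrt(30909) + 12031)^(1/3))/24)*sin(sqrt(3)*5^(1/3)*c*(-(48*sqrt(30909) + 12031)^(1/3) + 245*5^(1/3)/(48*sqrt(30909) + 12031)^(1/3))/24) + C3*exp(c*(-70 + 245*5^(2/3)/(48*sqrt(30909) + 12031)^(1/3) + 5^(1/3)*(48*sqrt(30909) + 12031)^(1/3))/24)*cos(sqrt(3)*5^(1/3)*c*(-(48*sqrt(30909) + 12031)^(1/3) + 245*5^(1/3)/(48*sqrt(30909) + 12031)^(1/3))/24) + C4*exp(-c*(245*5^(2/3)/(48*sqrt(30909) + 12031)^(1/3) + 35 + 5^(1/3)*(48*sqrt(30909) + 12031)^(1/3))/12) - 5*c^3/12 + 35*c/32


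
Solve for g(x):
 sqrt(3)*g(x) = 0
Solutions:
 g(x) = 0


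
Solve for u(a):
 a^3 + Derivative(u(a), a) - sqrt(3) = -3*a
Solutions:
 u(a) = C1 - a^4/4 - 3*a^2/2 + sqrt(3)*a


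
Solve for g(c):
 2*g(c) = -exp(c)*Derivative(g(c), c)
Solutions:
 g(c) = C1*exp(2*exp(-c))


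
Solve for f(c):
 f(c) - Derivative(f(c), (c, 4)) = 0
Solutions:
 f(c) = C1*exp(-c) + C2*exp(c) + C3*sin(c) + C4*cos(c)


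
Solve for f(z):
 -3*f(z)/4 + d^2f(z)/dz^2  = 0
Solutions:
 f(z) = C1*exp(-sqrt(3)*z/2) + C2*exp(sqrt(3)*z/2)


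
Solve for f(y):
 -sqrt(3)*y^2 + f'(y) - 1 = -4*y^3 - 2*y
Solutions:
 f(y) = C1 - y^4 + sqrt(3)*y^3/3 - y^2 + y


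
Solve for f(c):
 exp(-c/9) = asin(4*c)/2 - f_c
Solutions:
 f(c) = C1 + c*asin(4*c)/2 + sqrt(1 - 16*c^2)/8 + 9*exp(-c/9)


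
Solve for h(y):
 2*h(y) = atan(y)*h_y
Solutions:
 h(y) = C1*exp(2*Integral(1/atan(y), y))


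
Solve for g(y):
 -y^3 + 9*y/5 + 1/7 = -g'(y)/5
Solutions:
 g(y) = C1 + 5*y^4/4 - 9*y^2/2 - 5*y/7


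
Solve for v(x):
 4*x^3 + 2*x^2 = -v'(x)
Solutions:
 v(x) = C1 - x^4 - 2*x^3/3


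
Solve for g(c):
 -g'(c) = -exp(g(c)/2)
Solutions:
 g(c) = 2*log(-1/(C1 + c)) + 2*log(2)


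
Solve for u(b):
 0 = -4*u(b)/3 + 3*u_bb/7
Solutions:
 u(b) = C1*exp(-2*sqrt(7)*b/3) + C2*exp(2*sqrt(7)*b/3)


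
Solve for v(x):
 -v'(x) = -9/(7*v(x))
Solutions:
 v(x) = -sqrt(C1 + 126*x)/7
 v(x) = sqrt(C1 + 126*x)/7


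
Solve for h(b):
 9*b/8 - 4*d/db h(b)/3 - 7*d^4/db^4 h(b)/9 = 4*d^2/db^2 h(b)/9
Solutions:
 h(b) = C1 + C2*exp(-42^(1/3)*b*(-(189 + sqrt(36057))^(1/3) + 2*42^(1/3)/(189 + sqrt(36057))^(1/3))/42)*sin(14^(1/3)*3^(1/6)*b*(6*14^(1/3)/(189 + sqrt(36057))^(1/3) + 3^(2/3)*(189 + sqrt(36057))^(1/3))/42) + C3*exp(-42^(1/3)*b*(-(189 + sqrt(36057))^(1/3) + 2*42^(1/3)/(189 + sqrt(36057))^(1/3))/42)*cos(14^(1/3)*3^(1/6)*b*(6*14^(1/3)/(189 + sqrt(36057))^(1/3) + 3^(2/3)*(189 + sqrt(36057))^(1/3))/42) + C4*exp(42^(1/3)*b*(-(189 + sqrt(36057))^(1/3) + 2*42^(1/3)/(189 + sqrt(36057))^(1/3))/21) + 27*b^2/64 - 9*b/32


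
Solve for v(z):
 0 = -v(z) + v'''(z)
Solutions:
 v(z) = C3*exp(z) + (C1*sin(sqrt(3)*z/2) + C2*cos(sqrt(3)*z/2))*exp(-z/2)


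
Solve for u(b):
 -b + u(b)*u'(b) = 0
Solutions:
 u(b) = -sqrt(C1 + b^2)
 u(b) = sqrt(C1 + b^2)


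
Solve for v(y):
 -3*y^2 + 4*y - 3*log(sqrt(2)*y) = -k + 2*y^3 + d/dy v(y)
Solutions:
 v(y) = C1 + k*y - y^4/2 - y^3 + 2*y^2 - 3*y*log(y) - 3*y*log(2)/2 + 3*y


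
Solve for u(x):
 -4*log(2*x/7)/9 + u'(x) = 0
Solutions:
 u(x) = C1 + 4*x*log(x)/9 - 4*x*log(7)/9 - 4*x/9 + 4*x*log(2)/9


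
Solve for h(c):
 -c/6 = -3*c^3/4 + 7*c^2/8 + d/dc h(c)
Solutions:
 h(c) = C1 + 3*c^4/16 - 7*c^3/24 - c^2/12


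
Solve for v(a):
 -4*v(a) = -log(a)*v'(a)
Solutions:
 v(a) = C1*exp(4*li(a))


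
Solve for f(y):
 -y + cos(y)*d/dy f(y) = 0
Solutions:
 f(y) = C1 + Integral(y/cos(y), y)


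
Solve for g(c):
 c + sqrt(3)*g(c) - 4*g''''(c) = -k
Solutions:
 g(c) = C1*exp(-sqrt(2)*3^(1/8)*c/2) + C2*exp(sqrt(2)*3^(1/8)*c/2) + C3*sin(sqrt(2)*3^(1/8)*c/2) + C4*cos(sqrt(2)*3^(1/8)*c/2) - sqrt(3)*c/3 - sqrt(3)*k/3


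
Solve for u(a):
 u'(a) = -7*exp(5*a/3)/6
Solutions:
 u(a) = C1 - 7*exp(5*a/3)/10


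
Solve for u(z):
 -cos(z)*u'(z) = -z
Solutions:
 u(z) = C1 + Integral(z/cos(z), z)


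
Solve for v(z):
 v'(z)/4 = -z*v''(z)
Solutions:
 v(z) = C1 + C2*z^(3/4)


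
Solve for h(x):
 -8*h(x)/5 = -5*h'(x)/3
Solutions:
 h(x) = C1*exp(24*x/25)


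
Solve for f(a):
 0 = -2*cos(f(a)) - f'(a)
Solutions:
 f(a) = pi - asin((C1 + exp(4*a))/(C1 - exp(4*a)))
 f(a) = asin((C1 + exp(4*a))/(C1 - exp(4*a)))


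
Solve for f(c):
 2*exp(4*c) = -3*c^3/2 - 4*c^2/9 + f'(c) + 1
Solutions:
 f(c) = C1 + 3*c^4/8 + 4*c^3/27 - c + exp(4*c)/2


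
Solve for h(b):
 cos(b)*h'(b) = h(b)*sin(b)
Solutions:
 h(b) = C1/cos(b)


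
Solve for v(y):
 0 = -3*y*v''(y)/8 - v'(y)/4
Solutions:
 v(y) = C1 + C2*y^(1/3)


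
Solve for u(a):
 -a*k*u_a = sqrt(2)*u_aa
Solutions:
 u(a) = Piecewise((-2^(3/4)*sqrt(pi)*C1*erf(2^(1/4)*a*sqrt(k)/2)/(2*sqrt(k)) - C2, (k > 0) | (k < 0)), (-C1*a - C2, True))


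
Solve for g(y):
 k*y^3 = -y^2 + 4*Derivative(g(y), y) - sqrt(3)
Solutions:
 g(y) = C1 + k*y^4/16 + y^3/12 + sqrt(3)*y/4


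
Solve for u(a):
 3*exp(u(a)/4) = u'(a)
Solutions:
 u(a) = 4*log(-1/(C1 + 3*a)) + 8*log(2)


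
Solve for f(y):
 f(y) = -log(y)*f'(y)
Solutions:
 f(y) = C1*exp(-li(y))


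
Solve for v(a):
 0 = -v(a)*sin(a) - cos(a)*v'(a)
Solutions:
 v(a) = C1*cos(a)


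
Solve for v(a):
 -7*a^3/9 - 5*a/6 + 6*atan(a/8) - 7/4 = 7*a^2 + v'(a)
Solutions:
 v(a) = C1 - 7*a^4/36 - 7*a^3/3 - 5*a^2/12 + 6*a*atan(a/8) - 7*a/4 - 24*log(a^2 + 64)


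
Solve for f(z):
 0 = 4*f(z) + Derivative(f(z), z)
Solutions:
 f(z) = C1*exp(-4*z)


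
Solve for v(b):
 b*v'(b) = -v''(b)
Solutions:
 v(b) = C1 + C2*erf(sqrt(2)*b/2)


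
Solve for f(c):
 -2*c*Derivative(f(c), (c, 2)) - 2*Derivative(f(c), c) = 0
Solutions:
 f(c) = C1 + C2*log(c)


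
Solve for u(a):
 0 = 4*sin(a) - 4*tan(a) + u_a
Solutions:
 u(a) = C1 - 4*log(cos(a)) + 4*cos(a)


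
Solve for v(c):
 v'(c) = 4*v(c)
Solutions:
 v(c) = C1*exp(4*c)


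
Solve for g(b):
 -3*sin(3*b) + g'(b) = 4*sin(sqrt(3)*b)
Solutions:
 g(b) = C1 - cos(3*b) - 4*sqrt(3)*cos(sqrt(3)*b)/3


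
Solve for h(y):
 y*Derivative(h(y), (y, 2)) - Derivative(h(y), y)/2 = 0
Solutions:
 h(y) = C1 + C2*y^(3/2)


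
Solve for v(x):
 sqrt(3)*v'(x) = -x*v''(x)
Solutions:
 v(x) = C1 + C2*x^(1 - sqrt(3))


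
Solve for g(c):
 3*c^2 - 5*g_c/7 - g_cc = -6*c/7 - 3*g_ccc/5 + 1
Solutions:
 g(c) = C1 + C2*exp(5*c*(7 - sqrt(133))/42) + C3*exp(5*c*(7 + sqrt(133))/42) + 7*c^3/5 - 132*c^2/25 + 511*c/25


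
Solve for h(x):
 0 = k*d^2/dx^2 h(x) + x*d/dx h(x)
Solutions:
 h(x) = C1 + C2*sqrt(k)*erf(sqrt(2)*x*sqrt(1/k)/2)


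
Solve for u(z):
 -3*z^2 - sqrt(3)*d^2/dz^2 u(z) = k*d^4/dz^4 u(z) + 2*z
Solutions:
 u(z) = C1 + C2*z + C3*exp(-3^(1/4)*z*sqrt(-1/k)) + C4*exp(3^(1/4)*z*sqrt(-1/k)) + k*z^2 - sqrt(3)*z^4/12 - sqrt(3)*z^3/9


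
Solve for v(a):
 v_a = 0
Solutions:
 v(a) = C1


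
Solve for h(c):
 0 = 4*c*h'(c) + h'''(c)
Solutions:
 h(c) = C1 + Integral(C2*airyai(-2^(2/3)*c) + C3*airybi(-2^(2/3)*c), c)


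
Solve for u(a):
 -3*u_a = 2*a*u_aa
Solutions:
 u(a) = C1 + C2/sqrt(a)


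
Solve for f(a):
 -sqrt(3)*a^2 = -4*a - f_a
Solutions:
 f(a) = C1 + sqrt(3)*a^3/3 - 2*a^2


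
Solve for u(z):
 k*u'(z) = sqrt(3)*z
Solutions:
 u(z) = C1 + sqrt(3)*z^2/(2*k)


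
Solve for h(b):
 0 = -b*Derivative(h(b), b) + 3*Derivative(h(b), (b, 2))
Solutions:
 h(b) = C1 + C2*erfi(sqrt(6)*b/6)


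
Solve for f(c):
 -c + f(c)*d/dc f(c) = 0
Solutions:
 f(c) = -sqrt(C1 + c^2)
 f(c) = sqrt(C1 + c^2)


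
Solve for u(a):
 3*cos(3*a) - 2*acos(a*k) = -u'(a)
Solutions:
 u(a) = C1 + 2*Piecewise((a*acos(a*k) - sqrt(-a^2*k^2 + 1)/k, Ne(k, 0)), (pi*a/2, True)) - sin(3*a)


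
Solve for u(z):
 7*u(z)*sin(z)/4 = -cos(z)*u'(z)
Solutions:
 u(z) = C1*cos(z)^(7/4)


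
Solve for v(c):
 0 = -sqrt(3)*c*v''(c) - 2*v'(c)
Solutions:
 v(c) = C1 + C2*c^(1 - 2*sqrt(3)/3)


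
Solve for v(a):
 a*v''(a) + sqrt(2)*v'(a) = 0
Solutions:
 v(a) = C1 + C2*a^(1 - sqrt(2))


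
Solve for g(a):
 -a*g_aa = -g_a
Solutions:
 g(a) = C1 + C2*a^2


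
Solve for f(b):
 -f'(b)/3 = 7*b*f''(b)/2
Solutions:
 f(b) = C1 + C2*b^(19/21)


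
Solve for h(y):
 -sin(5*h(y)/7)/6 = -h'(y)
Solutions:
 -y/6 + 7*log(cos(5*h(y)/7) - 1)/10 - 7*log(cos(5*h(y)/7) + 1)/10 = C1


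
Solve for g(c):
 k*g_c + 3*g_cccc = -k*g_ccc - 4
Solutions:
 g(c) = C1 + C2*exp(-c*(2*2^(1/3)*k^2/(2*k^3 + 243*k + sqrt(k^2*(-4*k^4 + (2*k^2 + 243)^2)))^(1/3) + 2*k + 2^(2/3)*(2*k^3 + 243*k + sqrt(k^2*(-4*k^4 + (2*k^2 + 243)^2)))^(1/3))/18) + C3*exp(c*(-8*2^(1/3)*k^2/((-1 + sqrt(3)*I)*(2*k^3 + 243*k + sqrt(k^2*(-4*k^4 + (2*k^2 + 243)^2)))^(1/3)) - 4*k + 2^(2/3)*(2*k^3 + 243*k + sqrt(k^2*(-4*k^4 + (2*k^2 + 243)^2)))^(1/3) - 2^(2/3)*sqrt(3)*I*(2*k^3 + 243*k + sqrt(k^2*(-4*k^4 + (2*k^2 + 243)^2)))^(1/3))/36) + C4*exp(c*(8*2^(1/3)*k^2/((1 + sqrt(3)*I)*(2*k^3 + 243*k + sqrt(k^2*(-4*k^4 + (2*k^2 + 243)^2)))^(1/3)) - 4*k + 2^(2/3)*(2*k^3 + 243*k + sqrt(k^2*(-4*k^4 + (2*k^2 + 243)^2)))^(1/3) + 2^(2/3)*sqrt(3)*I*(2*k^3 + 243*k + sqrt(k^2*(-4*k^4 + (2*k^2 + 243)^2)))^(1/3))/36) - 4*c/k


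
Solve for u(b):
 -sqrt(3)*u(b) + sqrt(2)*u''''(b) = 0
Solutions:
 u(b) = C1*exp(-2^(7/8)*3^(1/8)*b/2) + C2*exp(2^(7/8)*3^(1/8)*b/2) + C3*sin(2^(7/8)*3^(1/8)*b/2) + C4*cos(2^(7/8)*3^(1/8)*b/2)


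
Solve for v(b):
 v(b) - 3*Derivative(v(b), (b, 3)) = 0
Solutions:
 v(b) = C3*exp(3^(2/3)*b/3) + (C1*sin(3^(1/6)*b/2) + C2*cos(3^(1/6)*b/2))*exp(-3^(2/3)*b/6)


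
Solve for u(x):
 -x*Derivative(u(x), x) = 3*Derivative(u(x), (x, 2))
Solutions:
 u(x) = C1 + C2*erf(sqrt(6)*x/6)


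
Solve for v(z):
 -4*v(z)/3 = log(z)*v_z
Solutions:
 v(z) = C1*exp(-4*li(z)/3)


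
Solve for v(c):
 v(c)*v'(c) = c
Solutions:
 v(c) = -sqrt(C1 + c^2)
 v(c) = sqrt(C1 + c^2)


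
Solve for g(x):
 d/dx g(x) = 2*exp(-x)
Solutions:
 g(x) = C1 - 2*exp(-x)


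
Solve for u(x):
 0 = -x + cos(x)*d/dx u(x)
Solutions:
 u(x) = C1 + Integral(x/cos(x), x)


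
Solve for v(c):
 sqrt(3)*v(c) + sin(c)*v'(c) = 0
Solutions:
 v(c) = C1*(cos(c) + 1)^(sqrt(3)/2)/(cos(c) - 1)^(sqrt(3)/2)


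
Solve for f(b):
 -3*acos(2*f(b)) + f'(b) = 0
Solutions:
 Integral(1/acos(2*_y), (_y, f(b))) = C1 + 3*b


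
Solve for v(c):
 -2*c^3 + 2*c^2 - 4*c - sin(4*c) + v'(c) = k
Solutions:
 v(c) = C1 + c^4/2 - 2*c^3/3 + 2*c^2 + c*k - cos(4*c)/4


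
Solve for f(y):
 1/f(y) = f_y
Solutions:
 f(y) = -sqrt(C1 + 2*y)
 f(y) = sqrt(C1 + 2*y)


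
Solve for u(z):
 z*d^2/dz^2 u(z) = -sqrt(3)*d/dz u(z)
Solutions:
 u(z) = C1 + C2*z^(1 - sqrt(3))


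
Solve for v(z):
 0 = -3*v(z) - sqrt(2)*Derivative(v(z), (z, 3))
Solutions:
 v(z) = C3*exp(-2^(5/6)*3^(1/3)*z/2) + (C1*sin(6^(5/6)*z/4) + C2*cos(6^(5/6)*z/4))*exp(2^(5/6)*3^(1/3)*z/4)


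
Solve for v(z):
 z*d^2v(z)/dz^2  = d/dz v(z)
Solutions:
 v(z) = C1 + C2*z^2


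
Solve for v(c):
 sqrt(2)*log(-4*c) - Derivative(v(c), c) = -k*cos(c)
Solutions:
 v(c) = C1 + sqrt(2)*c*(log(-c) - 1) + 2*sqrt(2)*c*log(2) + k*sin(c)


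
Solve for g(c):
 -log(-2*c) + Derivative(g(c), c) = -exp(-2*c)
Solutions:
 g(c) = C1 + c*log(-c) + c*(-1 + log(2)) + exp(-2*c)/2


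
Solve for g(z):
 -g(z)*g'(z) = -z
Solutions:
 g(z) = -sqrt(C1 + z^2)
 g(z) = sqrt(C1 + z^2)


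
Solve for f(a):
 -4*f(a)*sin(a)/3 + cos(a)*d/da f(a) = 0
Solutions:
 f(a) = C1/cos(a)^(4/3)


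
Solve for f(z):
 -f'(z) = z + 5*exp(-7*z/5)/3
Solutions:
 f(z) = C1 - z^2/2 + 25*exp(-7*z/5)/21


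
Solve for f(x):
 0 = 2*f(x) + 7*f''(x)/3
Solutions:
 f(x) = C1*sin(sqrt(42)*x/7) + C2*cos(sqrt(42)*x/7)


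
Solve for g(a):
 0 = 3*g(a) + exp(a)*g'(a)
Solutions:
 g(a) = C1*exp(3*exp(-a))


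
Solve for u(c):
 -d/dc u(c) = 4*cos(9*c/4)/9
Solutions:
 u(c) = C1 - 16*sin(9*c/4)/81


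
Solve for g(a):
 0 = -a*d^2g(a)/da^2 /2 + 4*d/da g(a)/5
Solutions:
 g(a) = C1 + C2*a^(13/5)


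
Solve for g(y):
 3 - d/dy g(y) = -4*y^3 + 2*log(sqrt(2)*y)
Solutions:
 g(y) = C1 + y^4 - 2*y*log(y) - y*log(2) + 5*y


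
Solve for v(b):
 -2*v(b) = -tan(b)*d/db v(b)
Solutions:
 v(b) = C1*sin(b)^2


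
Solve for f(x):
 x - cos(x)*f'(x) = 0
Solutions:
 f(x) = C1 + Integral(x/cos(x), x)


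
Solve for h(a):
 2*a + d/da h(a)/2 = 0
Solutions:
 h(a) = C1 - 2*a^2


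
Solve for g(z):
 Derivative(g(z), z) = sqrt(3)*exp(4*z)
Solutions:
 g(z) = C1 + sqrt(3)*exp(4*z)/4


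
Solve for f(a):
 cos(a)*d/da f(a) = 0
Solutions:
 f(a) = C1


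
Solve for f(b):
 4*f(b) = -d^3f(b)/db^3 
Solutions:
 f(b) = C3*exp(-2^(2/3)*b) + (C1*sin(2^(2/3)*sqrt(3)*b/2) + C2*cos(2^(2/3)*sqrt(3)*b/2))*exp(2^(2/3)*b/2)


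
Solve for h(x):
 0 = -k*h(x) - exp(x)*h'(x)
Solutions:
 h(x) = C1*exp(k*exp(-x))


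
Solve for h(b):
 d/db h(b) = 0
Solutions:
 h(b) = C1


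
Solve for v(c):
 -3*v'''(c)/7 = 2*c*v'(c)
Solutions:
 v(c) = C1 + Integral(C2*airyai(-14^(1/3)*3^(2/3)*c/3) + C3*airybi(-14^(1/3)*3^(2/3)*c/3), c)


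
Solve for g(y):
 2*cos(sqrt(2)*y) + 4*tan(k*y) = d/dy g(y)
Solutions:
 g(y) = C1 + 4*Piecewise((-log(cos(k*y))/k, Ne(k, 0)), (0, True)) + sqrt(2)*sin(sqrt(2)*y)


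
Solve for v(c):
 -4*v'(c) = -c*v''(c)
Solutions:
 v(c) = C1 + C2*c^5


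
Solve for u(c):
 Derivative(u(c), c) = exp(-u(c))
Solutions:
 u(c) = log(C1 + c)


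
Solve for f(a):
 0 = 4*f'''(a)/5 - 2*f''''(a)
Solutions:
 f(a) = C1 + C2*a + C3*a^2 + C4*exp(2*a/5)


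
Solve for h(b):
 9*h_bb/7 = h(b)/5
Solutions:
 h(b) = C1*exp(-sqrt(35)*b/15) + C2*exp(sqrt(35)*b/15)


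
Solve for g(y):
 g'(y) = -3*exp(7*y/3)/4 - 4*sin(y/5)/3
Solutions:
 g(y) = C1 - 9*exp(7*y/3)/28 + 20*cos(y/5)/3


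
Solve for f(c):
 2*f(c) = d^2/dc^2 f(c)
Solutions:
 f(c) = C1*exp(-sqrt(2)*c) + C2*exp(sqrt(2)*c)


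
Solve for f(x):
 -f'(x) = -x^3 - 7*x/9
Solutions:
 f(x) = C1 + x^4/4 + 7*x^2/18


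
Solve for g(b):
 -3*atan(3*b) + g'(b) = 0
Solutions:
 g(b) = C1 + 3*b*atan(3*b) - log(9*b^2 + 1)/2


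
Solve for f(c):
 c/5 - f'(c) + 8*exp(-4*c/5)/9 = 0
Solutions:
 f(c) = C1 + c^2/10 - 10*exp(-4*c/5)/9


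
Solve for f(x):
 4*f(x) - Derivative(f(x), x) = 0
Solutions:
 f(x) = C1*exp(4*x)


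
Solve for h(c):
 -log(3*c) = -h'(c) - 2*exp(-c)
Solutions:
 h(c) = C1 + c*log(c) + c*(-1 + log(3)) + 2*exp(-c)


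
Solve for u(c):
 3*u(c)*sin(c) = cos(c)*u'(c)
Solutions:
 u(c) = C1/cos(c)^3


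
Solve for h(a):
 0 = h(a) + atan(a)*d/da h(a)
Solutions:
 h(a) = C1*exp(-Integral(1/atan(a), a))


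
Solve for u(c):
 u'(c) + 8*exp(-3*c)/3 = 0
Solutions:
 u(c) = C1 + 8*exp(-3*c)/9


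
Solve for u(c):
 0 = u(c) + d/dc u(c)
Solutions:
 u(c) = C1*exp(-c)


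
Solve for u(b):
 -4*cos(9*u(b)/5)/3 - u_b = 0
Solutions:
 4*b/3 - 5*log(sin(9*u(b)/5) - 1)/18 + 5*log(sin(9*u(b)/5) + 1)/18 = C1


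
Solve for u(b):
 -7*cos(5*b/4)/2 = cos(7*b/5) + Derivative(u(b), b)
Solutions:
 u(b) = C1 - 14*sin(5*b/4)/5 - 5*sin(7*b/5)/7


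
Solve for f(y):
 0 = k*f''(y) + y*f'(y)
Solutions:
 f(y) = C1 + C2*sqrt(k)*erf(sqrt(2)*y*sqrt(1/k)/2)


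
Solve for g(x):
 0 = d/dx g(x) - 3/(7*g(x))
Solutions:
 g(x) = -sqrt(C1 + 42*x)/7
 g(x) = sqrt(C1 + 42*x)/7


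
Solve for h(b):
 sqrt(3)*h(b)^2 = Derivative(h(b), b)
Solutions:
 h(b) = -1/(C1 + sqrt(3)*b)


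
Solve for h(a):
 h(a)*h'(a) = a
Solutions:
 h(a) = -sqrt(C1 + a^2)
 h(a) = sqrt(C1 + a^2)


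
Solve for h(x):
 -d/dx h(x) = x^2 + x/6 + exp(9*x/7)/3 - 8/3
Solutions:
 h(x) = C1 - x^3/3 - x^2/12 + 8*x/3 - 7*exp(9*x/7)/27


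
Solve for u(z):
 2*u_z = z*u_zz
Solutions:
 u(z) = C1 + C2*z^3


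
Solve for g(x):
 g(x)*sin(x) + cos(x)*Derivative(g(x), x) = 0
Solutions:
 g(x) = C1*cos(x)


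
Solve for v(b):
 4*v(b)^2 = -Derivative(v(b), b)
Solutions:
 v(b) = 1/(C1 + 4*b)


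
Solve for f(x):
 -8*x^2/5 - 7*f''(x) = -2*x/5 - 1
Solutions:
 f(x) = C1 + C2*x - 2*x^4/105 + x^3/105 + x^2/14


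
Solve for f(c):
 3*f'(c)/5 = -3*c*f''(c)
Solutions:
 f(c) = C1 + C2*c^(4/5)


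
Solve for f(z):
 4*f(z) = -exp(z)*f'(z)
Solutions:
 f(z) = C1*exp(4*exp(-z))


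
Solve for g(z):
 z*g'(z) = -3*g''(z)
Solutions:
 g(z) = C1 + C2*erf(sqrt(6)*z/6)


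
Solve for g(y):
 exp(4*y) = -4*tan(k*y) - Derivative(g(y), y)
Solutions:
 g(y) = C1 - 4*Piecewise((-log(cos(k*y))/k, Ne(k, 0)), (0, True)) - exp(4*y)/4


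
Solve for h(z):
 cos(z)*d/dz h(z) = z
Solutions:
 h(z) = C1 + Integral(z/cos(z), z)


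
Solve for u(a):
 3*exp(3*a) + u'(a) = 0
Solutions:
 u(a) = C1 - exp(3*a)


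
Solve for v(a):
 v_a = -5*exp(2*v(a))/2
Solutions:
 v(a) = log(-1/(C1 - 5*a))/2
 v(a) = log(-sqrt(1/(C1 + 5*a)))


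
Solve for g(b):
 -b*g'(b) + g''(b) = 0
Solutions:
 g(b) = C1 + C2*erfi(sqrt(2)*b/2)


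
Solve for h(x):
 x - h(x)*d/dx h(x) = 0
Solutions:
 h(x) = -sqrt(C1 + x^2)
 h(x) = sqrt(C1 + x^2)


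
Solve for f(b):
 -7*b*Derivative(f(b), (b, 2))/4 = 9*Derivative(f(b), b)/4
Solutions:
 f(b) = C1 + C2/b^(2/7)


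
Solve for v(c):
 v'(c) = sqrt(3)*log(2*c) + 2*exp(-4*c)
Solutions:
 v(c) = C1 + sqrt(3)*c*log(c) + sqrt(3)*c*(-1 + log(2)) - exp(-4*c)/2


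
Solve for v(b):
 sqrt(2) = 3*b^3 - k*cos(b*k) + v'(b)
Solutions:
 v(b) = C1 - 3*b^4/4 + sqrt(2)*b + sin(b*k)


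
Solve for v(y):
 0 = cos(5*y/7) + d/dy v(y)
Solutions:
 v(y) = C1 - 7*sin(5*y/7)/5


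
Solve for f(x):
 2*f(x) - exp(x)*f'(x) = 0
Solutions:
 f(x) = C1*exp(-2*exp(-x))


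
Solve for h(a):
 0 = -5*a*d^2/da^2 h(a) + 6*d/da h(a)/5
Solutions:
 h(a) = C1 + C2*a^(31/25)


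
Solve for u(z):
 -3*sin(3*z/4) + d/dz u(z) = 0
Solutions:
 u(z) = C1 - 4*cos(3*z/4)


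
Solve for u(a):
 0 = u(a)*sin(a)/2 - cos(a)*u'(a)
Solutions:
 u(a) = C1/sqrt(cos(a))


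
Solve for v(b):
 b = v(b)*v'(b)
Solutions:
 v(b) = -sqrt(C1 + b^2)
 v(b) = sqrt(C1 + b^2)


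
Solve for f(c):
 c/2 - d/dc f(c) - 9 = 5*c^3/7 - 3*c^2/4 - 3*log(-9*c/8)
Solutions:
 f(c) = C1 - 5*c^4/28 + c^3/4 + c^2/4 + 3*c*log(-c) + 3*c*(-4 - 3*log(2) + 2*log(3))


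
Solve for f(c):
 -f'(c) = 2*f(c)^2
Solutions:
 f(c) = 1/(C1 + 2*c)


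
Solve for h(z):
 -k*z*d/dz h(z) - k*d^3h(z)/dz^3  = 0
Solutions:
 h(z) = C1 + Integral(C2*airyai(-z) + C3*airybi(-z), z)


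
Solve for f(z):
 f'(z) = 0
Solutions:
 f(z) = C1


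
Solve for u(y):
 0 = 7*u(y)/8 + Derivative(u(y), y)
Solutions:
 u(y) = C1*exp(-7*y/8)


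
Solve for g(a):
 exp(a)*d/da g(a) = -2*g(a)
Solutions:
 g(a) = C1*exp(2*exp(-a))


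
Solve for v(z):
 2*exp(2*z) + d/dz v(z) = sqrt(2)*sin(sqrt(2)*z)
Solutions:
 v(z) = C1 - exp(2*z) - cos(sqrt(2)*z)


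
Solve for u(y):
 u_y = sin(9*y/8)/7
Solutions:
 u(y) = C1 - 8*cos(9*y/8)/63


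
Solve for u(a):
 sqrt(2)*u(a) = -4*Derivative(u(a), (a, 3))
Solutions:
 u(a) = C3*exp(-sqrt(2)*a/2) + (C1*sin(sqrt(6)*a/4) + C2*cos(sqrt(6)*a/4))*exp(sqrt(2)*a/4)


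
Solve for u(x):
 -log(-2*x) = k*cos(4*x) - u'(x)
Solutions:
 u(x) = C1 + k*sin(4*x)/4 + x*log(-x) - x + x*log(2)


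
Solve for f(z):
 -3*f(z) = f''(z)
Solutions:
 f(z) = C1*sin(sqrt(3)*z) + C2*cos(sqrt(3)*z)


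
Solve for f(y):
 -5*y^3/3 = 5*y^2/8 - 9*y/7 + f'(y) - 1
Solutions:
 f(y) = C1 - 5*y^4/12 - 5*y^3/24 + 9*y^2/14 + y


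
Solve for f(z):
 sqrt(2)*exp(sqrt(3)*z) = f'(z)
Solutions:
 f(z) = C1 + sqrt(6)*exp(sqrt(3)*z)/3


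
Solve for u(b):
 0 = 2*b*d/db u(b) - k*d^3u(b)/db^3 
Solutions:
 u(b) = C1 + Integral(C2*airyai(2^(1/3)*b*(1/k)^(1/3)) + C3*airybi(2^(1/3)*b*(1/k)^(1/3)), b)


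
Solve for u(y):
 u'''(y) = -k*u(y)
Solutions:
 u(y) = C1*exp(y*(-k)^(1/3)) + C2*exp(y*(-k)^(1/3)*(-1 + sqrt(3)*I)/2) + C3*exp(-y*(-k)^(1/3)*(1 + sqrt(3)*I)/2)


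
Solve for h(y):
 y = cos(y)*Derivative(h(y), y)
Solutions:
 h(y) = C1 + Integral(y/cos(y), y)


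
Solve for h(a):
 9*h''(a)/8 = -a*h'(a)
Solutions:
 h(a) = C1 + C2*erf(2*a/3)


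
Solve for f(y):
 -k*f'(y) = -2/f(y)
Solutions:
 f(y) = -sqrt(C1 + 4*y/k)
 f(y) = sqrt(C1 + 4*y/k)


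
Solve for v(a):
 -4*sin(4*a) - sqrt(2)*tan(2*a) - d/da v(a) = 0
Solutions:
 v(a) = C1 + sqrt(2)*log(cos(2*a))/2 + cos(4*a)


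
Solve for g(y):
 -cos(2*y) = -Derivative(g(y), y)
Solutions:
 g(y) = C1 + sin(2*y)/2


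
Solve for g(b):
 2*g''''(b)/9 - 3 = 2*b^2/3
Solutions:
 g(b) = C1 + C2*b + C3*b^2 + C4*b^3 + b^6/120 + 9*b^4/16


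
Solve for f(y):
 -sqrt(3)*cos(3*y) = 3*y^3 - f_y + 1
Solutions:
 f(y) = C1 + 3*y^4/4 + y + sqrt(3)*sin(3*y)/3


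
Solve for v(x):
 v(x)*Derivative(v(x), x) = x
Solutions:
 v(x) = -sqrt(C1 + x^2)
 v(x) = sqrt(C1 + x^2)


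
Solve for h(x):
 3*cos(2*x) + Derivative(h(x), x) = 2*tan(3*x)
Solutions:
 h(x) = C1 - 2*log(cos(3*x))/3 - 3*sin(2*x)/2


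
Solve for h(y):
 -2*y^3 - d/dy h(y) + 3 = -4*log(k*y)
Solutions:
 h(y) = C1 - y^4/2 + 4*y*log(k*y) - y


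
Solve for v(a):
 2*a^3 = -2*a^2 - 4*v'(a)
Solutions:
 v(a) = C1 - a^4/8 - a^3/6


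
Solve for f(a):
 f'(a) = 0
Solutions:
 f(a) = C1


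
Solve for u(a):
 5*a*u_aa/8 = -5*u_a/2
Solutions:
 u(a) = C1 + C2/a^3


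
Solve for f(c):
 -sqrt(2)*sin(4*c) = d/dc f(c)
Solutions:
 f(c) = C1 + sqrt(2)*cos(4*c)/4


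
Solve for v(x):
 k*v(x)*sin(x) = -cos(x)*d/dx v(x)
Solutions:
 v(x) = C1*exp(k*log(cos(x)))


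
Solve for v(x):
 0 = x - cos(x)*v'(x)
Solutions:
 v(x) = C1 + Integral(x/cos(x), x)


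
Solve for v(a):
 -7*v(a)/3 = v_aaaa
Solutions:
 v(a) = (C1*sin(sqrt(2)*3^(3/4)*7^(1/4)*a/6) + C2*cos(sqrt(2)*3^(3/4)*7^(1/4)*a/6))*exp(-sqrt(2)*3^(3/4)*7^(1/4)*a/6) + (C3*sin(sqrt(2)*3^(3/4)*7^(1/4)*a/6) + C4*cos(sqrt(2)*3^(3/4)*7^(1/4)*a/6))*exp(sqrt(2)*3^(3/4)*7^(1/4)*a/6)


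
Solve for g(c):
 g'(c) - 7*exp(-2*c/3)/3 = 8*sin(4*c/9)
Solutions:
 g(c) = C1 - 18*cos(4*c/9) - 7*exp(-2*c/3)/2


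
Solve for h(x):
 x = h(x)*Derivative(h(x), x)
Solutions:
 h(x) = -sqrt(C1 + x^2)
 h(x) = sqrt(C1 + x^2)


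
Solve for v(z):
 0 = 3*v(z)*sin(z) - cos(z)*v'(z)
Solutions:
 v(z) = C1/cos(z)^3


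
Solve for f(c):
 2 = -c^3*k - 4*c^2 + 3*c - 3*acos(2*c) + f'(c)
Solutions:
 f(c) = C1 + c^4*k/4 + 4*c^3/3 - 3*c^2/2 + 3*c*acos(2*c) + 2*c - 3*sqrt(1 - 4*c^2)/2


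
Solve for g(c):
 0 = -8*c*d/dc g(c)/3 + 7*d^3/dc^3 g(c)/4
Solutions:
 g(c) = C1 + Integral(C2*airyai(2*42^(2/3)*c/21) + C3*airybi(2*42^(2/3)*c/21), c)


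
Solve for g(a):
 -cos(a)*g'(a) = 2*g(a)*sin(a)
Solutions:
 g(a) = C1*cos(a)^2


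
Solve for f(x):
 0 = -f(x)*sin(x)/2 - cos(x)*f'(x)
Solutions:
 f(x) = C1*sqrt(cos(x))


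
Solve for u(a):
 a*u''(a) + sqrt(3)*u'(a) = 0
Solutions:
 u(a) = C1 + C2*a^(1 - sqrt(3))


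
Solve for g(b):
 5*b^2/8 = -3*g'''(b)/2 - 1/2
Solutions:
 g(b) = C1 + C2*b + C3*b^2 - b^5/144 - b^3/18


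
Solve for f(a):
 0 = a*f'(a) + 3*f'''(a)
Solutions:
 f(a) = C1 + Integral(C2*airyai(-3^(2/3)*a/3) + C3*airybi(-3^(2/3)*a/3), a)


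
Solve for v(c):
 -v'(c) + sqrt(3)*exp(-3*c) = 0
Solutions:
 v(c) = C1 - sqrt(3)*exp(-3*c)/3


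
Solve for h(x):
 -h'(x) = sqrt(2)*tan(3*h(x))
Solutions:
 h(x) = -asin(C1*exp(-3*sqrt(2)*x))/3 + pi/3
 h(x) = asin(C1*exp(-3*sqrt(2)*x))/3


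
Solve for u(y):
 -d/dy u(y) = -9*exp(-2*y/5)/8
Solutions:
 u(y) = C1 - 45*exp(-2*y/5)/16


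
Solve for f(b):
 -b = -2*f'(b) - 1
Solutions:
 f(b) = C1 + b^2/4 - b/2


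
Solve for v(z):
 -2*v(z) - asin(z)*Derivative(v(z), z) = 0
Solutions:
 v(z) = C1*exp(-2*Integral(1/asin(z), z))


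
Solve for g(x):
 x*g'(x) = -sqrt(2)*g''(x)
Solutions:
 g(x) = C1 + C2*erf(2^(1/4)*x/2)


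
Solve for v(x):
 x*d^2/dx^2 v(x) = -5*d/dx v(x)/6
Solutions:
 v(x) = C1 + C2*x^(1/6)


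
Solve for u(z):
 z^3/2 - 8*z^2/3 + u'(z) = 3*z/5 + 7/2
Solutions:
 u(z) = C1 - z^4/8 + 8*z^3/9 + 3*z^2/10 + 7*z/2


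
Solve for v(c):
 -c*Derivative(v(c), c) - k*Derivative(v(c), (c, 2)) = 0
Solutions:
 v(c) = C1 + C2*sqrt(k)*erf(sqrt(2)*c*sqrt(1/k)/2)


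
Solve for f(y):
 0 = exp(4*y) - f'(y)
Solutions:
 f(y) = C1 + exp(4*y)/4


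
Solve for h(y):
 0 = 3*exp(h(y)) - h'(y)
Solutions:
 h(y) = log(-1/(C1 + 3*y))


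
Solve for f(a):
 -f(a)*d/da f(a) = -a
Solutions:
 f(a) = -sqrt(C1 + a^2)
 f(a) = sqrt(C1 + a^2)


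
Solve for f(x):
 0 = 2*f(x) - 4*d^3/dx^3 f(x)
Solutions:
 f(x) = C3*exp(2^(2/3)*x/2) + (C1*sin(2^(2/3)*sqrt(3)*x/4) + C2*cos(2^(2/3)*sqrt(3)*x/4))*exp(-2^(2/3)*x/4)


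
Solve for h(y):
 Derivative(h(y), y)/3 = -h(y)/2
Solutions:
 h(y) = C1*exp(-3*y/2)


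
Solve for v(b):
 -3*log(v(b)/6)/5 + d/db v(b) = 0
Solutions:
 5*Integral(1/(-log(_y) + log(6)), (_y, v(b)))/3 = C1 - b


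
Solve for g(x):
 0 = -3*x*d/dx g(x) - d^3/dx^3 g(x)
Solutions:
 g(x) = C1 + Integral(C2*airyai(-3^(1/3)*x) + C3*airybi(-3^(1/3)*x), x)


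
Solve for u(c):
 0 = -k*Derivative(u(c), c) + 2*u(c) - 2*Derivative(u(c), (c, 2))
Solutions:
 u(c) = C1*exp(c*(-k + sqrt(k^2 + 16))/4) + C2*exp(-c*(k + sqrt(k^2 + 16))/4)


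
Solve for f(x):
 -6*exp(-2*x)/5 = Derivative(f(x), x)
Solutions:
 f(x) = C1 + 3*exp(-2*x)/5


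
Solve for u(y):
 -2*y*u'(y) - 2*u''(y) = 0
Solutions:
 u(y) = C1 + C2*erf(sqrt(2)*y/2)


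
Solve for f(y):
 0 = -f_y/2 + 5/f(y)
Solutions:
 f(y) = -sqrt(C1 + 20*y)
 f(y) = sqrt(C1 + 20*y)


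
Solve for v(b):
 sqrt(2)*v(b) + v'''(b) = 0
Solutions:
 v(b) = C3*exp(-2^(1/6)*b) + (C1*sin(2^(1/6)*sqrt(3)*b/2) + C2*cos(2^(1/6)*sqrt(3)*b/2))*exp(2^(1/6)*b/2)
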